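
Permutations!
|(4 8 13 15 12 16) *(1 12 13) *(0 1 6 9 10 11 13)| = 12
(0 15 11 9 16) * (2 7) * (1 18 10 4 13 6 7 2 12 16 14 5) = [15, 18, 2, 3, 13, 1, 7, 12, 8, 14, 4, 9, 16, 6, 5, 11, 0, 17, 10] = (0 15 11 9 14 5 1 18 10 4 13 6 7 12 16)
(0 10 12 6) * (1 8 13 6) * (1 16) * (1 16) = (16)(0 10 12 1 8 13 6) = [10, 8, 2, 3, 4, 5, 0, 7, 13, 9, 12, 11, 1, 6, 14, 15, 16]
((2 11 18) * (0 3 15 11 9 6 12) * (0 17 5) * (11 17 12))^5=((0 3 15 17 5)(2 9 6 11 18))^5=(18)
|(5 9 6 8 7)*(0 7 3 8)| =10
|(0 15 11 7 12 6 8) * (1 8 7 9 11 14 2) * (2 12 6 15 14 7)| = 18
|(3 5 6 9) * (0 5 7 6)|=|(0 5)(3 7 6 9)|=4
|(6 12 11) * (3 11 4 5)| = 6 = |(3 11 6 12 4 5)|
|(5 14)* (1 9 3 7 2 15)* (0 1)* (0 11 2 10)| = 6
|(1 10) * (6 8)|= 2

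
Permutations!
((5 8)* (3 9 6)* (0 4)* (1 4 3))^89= (0 4 1 6 9 3)(5 8)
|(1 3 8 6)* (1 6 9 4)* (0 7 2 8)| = 8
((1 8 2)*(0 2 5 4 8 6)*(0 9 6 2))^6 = ((1 2)(4 8 5)(6 9))^6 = (9)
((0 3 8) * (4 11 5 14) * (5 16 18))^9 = (4 18)(5 11)(14 16)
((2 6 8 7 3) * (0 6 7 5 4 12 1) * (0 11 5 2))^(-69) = ((0 6 8 2 7 3)(1 11 5 4 12))^(-69) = (0 2)(1 11 5 4 12)(3 8)(6 7)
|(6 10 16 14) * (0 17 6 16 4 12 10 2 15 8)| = |(0 17 6 2 15 8)(4 12 10)(14 16)| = 6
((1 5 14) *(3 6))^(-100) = ((1 5 14)(3 6))^(-100) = (1 14 5)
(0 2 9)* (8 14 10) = (0 2 9)(8 14 10) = [2, 1, 9, 3, 4, 5, 6, 7, 14, 0, 8, 11, 12, 13, 10]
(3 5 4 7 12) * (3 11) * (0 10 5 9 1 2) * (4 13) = (0 10 5 13 4 7 12 11 3 9 1 2) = [10, 2, 0, 9, 7, 13, 6, 12, 8, 1, 5, 3, 11, 4]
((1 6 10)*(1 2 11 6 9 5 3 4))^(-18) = ((1 9 5 3 4)(2 11 6 10))^(-18) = (1 5 4 9 3)(2 6)(10 11)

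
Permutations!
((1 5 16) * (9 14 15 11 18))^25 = (18)(1 5 16) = ((1 5 16)(9 14 15 11 18))^25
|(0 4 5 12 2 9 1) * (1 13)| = |(0 4 5 12 2 9 13 1)| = 8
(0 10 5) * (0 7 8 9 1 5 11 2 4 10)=[0, 5, 4, 3, 10, 7, 6, 8, 9, 1, 11, 2]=(1 5 7 8 9)(2 4 10 11)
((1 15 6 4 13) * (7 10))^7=((1 15 6 4 13)(7 10))^7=(1 6 13 15 4)(7 10)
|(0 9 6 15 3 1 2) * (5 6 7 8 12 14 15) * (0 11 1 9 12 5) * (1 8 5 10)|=|(0 12 14 15 3 9 7 5 6)(1 2 11 8 10)|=45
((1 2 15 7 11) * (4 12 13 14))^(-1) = ((1 2 15 7 11)(4 12 13 14))^(-1) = (1 11 7 15 2)(4 14 13 12)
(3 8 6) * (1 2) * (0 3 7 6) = (0 3 8)(1 2)(6 7) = [3, 2, 1, 8, 4, 5, 7, 6, 0]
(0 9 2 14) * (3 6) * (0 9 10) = (0 10)(2 14 9)(3 6) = [10, 1, 14, 6, 4, 5, 3, 7, 8, 2, 0, 11, 12, 13, 9]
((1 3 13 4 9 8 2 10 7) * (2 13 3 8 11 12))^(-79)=((1 8 13 4 9 11 12 2 10 7))^(-79)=(1 8 13 4 9 11 12 2 10 7)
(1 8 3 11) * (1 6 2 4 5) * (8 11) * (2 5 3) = [0, 11, 4, 8, 3, 1, 5, 7, 2, 9, 10, 6] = (1 11 6 5)(2 4 3 8)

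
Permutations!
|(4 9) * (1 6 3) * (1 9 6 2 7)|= 12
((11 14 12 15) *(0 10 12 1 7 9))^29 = (0 12 11 1 9 10 15 14 7)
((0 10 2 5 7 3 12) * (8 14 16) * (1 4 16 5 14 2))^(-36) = (16)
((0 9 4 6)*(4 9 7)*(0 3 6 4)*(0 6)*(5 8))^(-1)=(9)(0 3 6 7)(5 8)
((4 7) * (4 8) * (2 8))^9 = (2 8 4 7)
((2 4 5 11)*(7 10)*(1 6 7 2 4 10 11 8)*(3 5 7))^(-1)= (1 8 5 3 6)(2 10)(4 11 7)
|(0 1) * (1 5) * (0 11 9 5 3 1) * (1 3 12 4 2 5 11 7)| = |(0 12 4 2 5)(1 7)(9 11)| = 10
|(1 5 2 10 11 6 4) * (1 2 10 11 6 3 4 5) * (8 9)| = 12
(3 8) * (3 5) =(3 8 5) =[0, 1, 2, 8, 4, 3, 6, 7, 5]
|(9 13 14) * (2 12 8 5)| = 12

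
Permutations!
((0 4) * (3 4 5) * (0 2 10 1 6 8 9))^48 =(0 8 1 2 3)(4 5 9 6 10)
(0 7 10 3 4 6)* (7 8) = [8, 1, 2, 4, 6, 5, 0, 10, 7, 9, 3] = (0 8 7 10 3 4 6)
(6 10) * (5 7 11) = (5 7 11)(6 10) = [0, 1, 2, 3, 4, 7, 10, 11, 8, 9, 6, 5]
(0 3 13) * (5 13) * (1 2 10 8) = [3, 2, 10, 5, 4, 13, 6, 7, 1, 9, 8, 11, 12, 0] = (0 3 5 13)(1 2 10 8)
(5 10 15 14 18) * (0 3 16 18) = (0 3 16 18 5 10 15 14) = [3, 1, 2, 16, 4, 10, 6, 7, 8, 9, 15, 11, 12, 13, 0, 14, 18, 17, 5]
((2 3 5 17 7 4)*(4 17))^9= ((2 3 5 4)(7 17))^9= (2 3 5 4)(7 17)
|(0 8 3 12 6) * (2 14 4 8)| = 8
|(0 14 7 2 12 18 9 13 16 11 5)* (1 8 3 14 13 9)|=|(0 13 16 11 5)(1 8 3 14 7 2 12 18)|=40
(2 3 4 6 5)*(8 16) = (2 3 4 6 5)(8 16) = [0, 1, 3, 4, 6, 2, 5, 7, 16, 9, 10, 11, 12, 13, 14, 15, 8]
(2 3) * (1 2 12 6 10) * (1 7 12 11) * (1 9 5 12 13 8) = (1 2 3 11 9 5 12 6 10 7 13 8) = [0, 2, 3, 11, 4, 12, 10, 13, 1, 5, 7, 9, 6, 8]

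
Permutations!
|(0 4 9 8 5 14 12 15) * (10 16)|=8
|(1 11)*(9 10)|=2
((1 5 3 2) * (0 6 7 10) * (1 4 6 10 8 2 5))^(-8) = (10)(2 6 8 4 7)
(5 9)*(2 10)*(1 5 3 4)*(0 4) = (0 4 1 5 9 3)(2 10) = [4, 5, 10, 0, 1, 9, 6, 7, 8, 3, 2]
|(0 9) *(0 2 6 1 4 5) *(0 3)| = 8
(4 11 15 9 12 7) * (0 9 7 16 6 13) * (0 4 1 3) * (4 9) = [4, 3, 2, 0, 11, 5, 13, 1, 8, 12, 10, 15, 16, 9, 14, 7, 6] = (0 4 11 15 7 1 3)(6 13 9 12 16)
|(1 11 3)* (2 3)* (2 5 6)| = |(1 11 5 6 2 3)| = 6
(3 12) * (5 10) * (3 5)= (3 12 5 10)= [0, 1, 2, 12, 4, 10, 6, 7, 8, 9, 3, 11, 5]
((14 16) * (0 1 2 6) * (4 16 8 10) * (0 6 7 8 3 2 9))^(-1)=((0 1 9)(2 7 8 10 4 16 14 3))^(-1)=(0 9 1)(2 3 14 16 4 10 8 7)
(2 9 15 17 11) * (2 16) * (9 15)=(2 15 17 11 16)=[0, 1, 15, 3, 4, 5, 6, 7, 8, 9, 10, 16, 12, 13, 14, 17, 2, 11]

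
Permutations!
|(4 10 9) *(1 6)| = |(1 6)(4 10 9)| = 6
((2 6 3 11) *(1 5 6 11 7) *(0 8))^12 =(11)(1 6 7 5 3)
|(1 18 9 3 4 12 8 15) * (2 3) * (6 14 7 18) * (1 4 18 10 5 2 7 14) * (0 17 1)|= |(0 17 1 6)(2 3 18 9 7 10 5)(4 12 8 15)|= 28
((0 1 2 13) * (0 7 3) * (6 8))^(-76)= (0 2 7)(1 13 3)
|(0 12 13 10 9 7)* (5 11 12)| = |(0 5 11 12 13 10 9 7)| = 8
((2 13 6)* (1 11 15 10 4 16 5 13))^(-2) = (1 6 5 4 15)(2 13 16 10 11)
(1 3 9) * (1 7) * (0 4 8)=(0 4 8)(1 3 9 7)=[4, 3, 2, 9, 8, 5, 6, 1, 0, 7]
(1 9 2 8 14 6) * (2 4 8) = [0, 9, 2, 3, 8, 5, 1, 7, 14, 4, 10, 11, 12, 13, 6] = (1 9 4 8 14 6)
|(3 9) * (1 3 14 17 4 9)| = |(1 3)(4 9 14 17)| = 4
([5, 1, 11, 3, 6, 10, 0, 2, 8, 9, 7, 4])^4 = [2, 1, 0, 3, 10, 11, 7, 6, 8, 9, 4, 5]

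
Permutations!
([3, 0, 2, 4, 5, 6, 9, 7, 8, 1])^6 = [1, 9, 2, 0, 3, 4, 5, 7, 8, 6]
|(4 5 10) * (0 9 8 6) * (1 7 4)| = |(0 9 8 6)(1 7 4 5 10)| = 20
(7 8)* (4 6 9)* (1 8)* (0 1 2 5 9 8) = (0 1)(2 5 9 4 6 8 7) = [1, 0, 5, 3, 6, 9, 8, 2, 7, 4]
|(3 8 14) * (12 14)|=4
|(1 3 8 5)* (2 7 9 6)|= |(1 3 8 5)(2 7 9 6)|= 4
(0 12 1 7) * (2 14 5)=(0 12 1 7)(2 14 5)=[12, 7, 14, 3, 4, 2, 6, 0, 8, 9, 10, 11, 1, 13, 5]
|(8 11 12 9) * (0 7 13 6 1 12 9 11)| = |(0 7 13 6 1 12 11 9 8)| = 9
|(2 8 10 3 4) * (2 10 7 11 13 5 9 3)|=|(2 8 7 11 13 5 9 3 4 10)|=10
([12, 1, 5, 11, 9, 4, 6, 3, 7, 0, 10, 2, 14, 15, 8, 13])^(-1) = (0 9 4 5 2 11 3 7 8 14 12)(13 15)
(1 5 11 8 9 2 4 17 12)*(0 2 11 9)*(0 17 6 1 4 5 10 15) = (0 2 5 9 11 8 17 12 4 6 1 10 15) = [2, 10, 5, 3, 6, 9, 1, 7, 17, 11, 15, 8, 4, 13, 14, 0, 16, 12]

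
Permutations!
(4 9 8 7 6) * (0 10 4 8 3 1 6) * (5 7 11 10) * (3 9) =[5, 6, 2, 1, 3, 7, 8, 0, 11, 9, 4, 10] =(0 5 7)(1 6 8 11 10 4 3)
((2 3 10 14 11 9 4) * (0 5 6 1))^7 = (14)(0 1 6 5)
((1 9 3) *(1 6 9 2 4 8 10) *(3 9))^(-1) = ((1 2 4 8 10)(3 6))^(-1) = (1 10 8 4 2)(3 6)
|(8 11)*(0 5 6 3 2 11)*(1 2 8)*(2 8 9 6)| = |(0 5 2 11 1 8)(3 9 6)| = 6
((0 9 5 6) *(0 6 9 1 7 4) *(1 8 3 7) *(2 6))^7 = ((0 8 3 7 4)(2 6)(5 9))^7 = (0 3 4 8 7)(2 6)(5 9)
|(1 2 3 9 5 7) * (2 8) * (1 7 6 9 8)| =|(2 3 8)(5 6 9)| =3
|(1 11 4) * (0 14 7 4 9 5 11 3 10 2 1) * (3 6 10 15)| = |(0 14 7 4)(1 6 10 2)(3 15)(5 11 9)| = 12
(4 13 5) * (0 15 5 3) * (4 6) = (0 15 5 6 4 13 3) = [15, 1, 2, 0, 13, 6, 4, 7, 8, 9, 10, 11, 12, 3, 14, 5]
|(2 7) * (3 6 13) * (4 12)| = |(2 7)(3 6 13)(4 12)| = 6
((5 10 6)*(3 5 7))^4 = ((3 5 10 6 7))^4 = (3 7 6 10 5)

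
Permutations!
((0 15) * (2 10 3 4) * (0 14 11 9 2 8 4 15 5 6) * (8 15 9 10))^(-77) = (0 5 6)(2 14 9 15 3 4 10 8 11)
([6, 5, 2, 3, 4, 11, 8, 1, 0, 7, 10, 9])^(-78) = [0, 11, 2, 3, 4, 9, 6, 5, 8, 1, 10, 7]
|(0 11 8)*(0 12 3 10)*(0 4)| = |(0 11 8 12 3 10 4)| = 7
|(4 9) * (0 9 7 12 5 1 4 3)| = 15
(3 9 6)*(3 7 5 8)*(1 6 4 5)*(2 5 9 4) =(1 6 7)(2 5 8 3 4 9) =[0, 6, 5, 4, 9, 8, 7, 1, 3, 2]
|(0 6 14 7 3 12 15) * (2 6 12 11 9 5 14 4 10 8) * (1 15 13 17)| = |(0 12 13 17 1 15)(2 6 4 10 8)(3 11 9 5 14 7)| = 30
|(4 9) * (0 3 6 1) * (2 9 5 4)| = 4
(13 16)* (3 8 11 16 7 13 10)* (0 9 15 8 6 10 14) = (0 9 15 8 11 16 14)(3 6 10)(7 13) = [9, 1, 2, 6, 4, 5, 10, 13, 11, 15, 3, 16, 12, 7, 0, 8, 14]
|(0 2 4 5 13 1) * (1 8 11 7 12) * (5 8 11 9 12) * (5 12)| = 11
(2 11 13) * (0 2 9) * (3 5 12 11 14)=[2, 1, 14, 5, 4, 12, 6, 7, 8, 0, 10, 13, 11, 9, 3]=(0 2 14 3 5 12 11 13 9)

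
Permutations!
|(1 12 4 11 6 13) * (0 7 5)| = |(0 7 5)(1 12 4 11 6 13)| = 6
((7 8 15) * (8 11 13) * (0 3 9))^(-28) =((0 3 9)(7 11 13 8 15))^(-28) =(0 9 3)(7 13 15 11 8)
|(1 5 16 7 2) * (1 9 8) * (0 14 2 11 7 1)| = 30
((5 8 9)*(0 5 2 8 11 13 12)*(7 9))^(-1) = (0 12 13 11 5)(2 9 7 8)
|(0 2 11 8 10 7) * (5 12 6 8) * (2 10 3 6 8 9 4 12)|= 6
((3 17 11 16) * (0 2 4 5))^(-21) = ((0 2 4 5)(3 17 11 16))^(-21) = (0 5 4 2)(3 16 11 17)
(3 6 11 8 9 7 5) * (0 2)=[2, 1, 0, 6, 4, 3, 11, 5, 9, 7, 10, 8]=(0 2)(3 6 11 8 9 7 5)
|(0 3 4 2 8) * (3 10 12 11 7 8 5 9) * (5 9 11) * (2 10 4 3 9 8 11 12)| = 10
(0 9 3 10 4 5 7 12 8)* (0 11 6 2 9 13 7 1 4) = (0 13 7 12 8 11 6 2 9 3 10)(1 4 5) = [13, 4, 9, 10, 5, 1, 2, 12, 11, 3, 0, 6, 8, 7]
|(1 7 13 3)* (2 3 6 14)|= |(1 7 13 6 14 2 3)|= 7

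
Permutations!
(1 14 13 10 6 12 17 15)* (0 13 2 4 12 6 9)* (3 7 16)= (0 13 10 9)(1 14 2 4 12 17 15)(3 7 16)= [13, 14, 4, 7, 12, 5, 6, 16, 8, 0, 9, 11, 17, 10, 2, 1, 3, 15]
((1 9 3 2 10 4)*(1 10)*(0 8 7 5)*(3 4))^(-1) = ((0 8 7 5)(1 9 4 10 3 2))^(-1) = (0 5 7 8)(1 2 3 10 4 9)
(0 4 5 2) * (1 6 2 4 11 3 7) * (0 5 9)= (0 11 3 7 1 6 2 5 4 9)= [11, 6, 5, 7, 9, 4, 2, 1, 8, 0, 10, 3]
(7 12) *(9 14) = [0, 1, 2, 3, 4, 5, 6, 12, 8, 14, 10, 11, 7, 13, 9] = (7 12)(9 14)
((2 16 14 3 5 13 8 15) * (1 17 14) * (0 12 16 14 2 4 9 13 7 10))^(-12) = ((0 12 16 1 17 2 14 3 5 7 10)(4 9 13 8 15))^(-12) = (0 10 7 5 3 14 2 17 1 16 12)(4 8 9 15 13)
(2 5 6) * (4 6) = (2 5 4 6) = [0, 1, 5, 3, 6, 4, 2]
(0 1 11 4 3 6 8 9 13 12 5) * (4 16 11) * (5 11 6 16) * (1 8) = (0 8 9 13 12 11 5)(1 4 3 16 6) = [8, 4, 2, 16, 3, 0, 1, 7, 9, 13, 10, 5, 11, 12, 14, 15, 6]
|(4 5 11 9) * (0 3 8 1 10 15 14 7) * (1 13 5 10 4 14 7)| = |(0 3 8 13 5 11 9 14 1 4 10 15 7)| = 13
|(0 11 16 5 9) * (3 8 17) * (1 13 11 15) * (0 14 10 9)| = 21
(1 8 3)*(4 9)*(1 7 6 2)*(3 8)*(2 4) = (1 3 7 6 4 9 2) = [0, 3, 1, 7, 9, 5, 4, 6, 8, 2]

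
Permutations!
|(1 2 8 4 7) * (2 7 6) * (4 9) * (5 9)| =6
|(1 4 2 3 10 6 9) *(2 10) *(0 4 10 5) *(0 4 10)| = 10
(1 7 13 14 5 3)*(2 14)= (1 7 13 2 14 5 3)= [0, 7, 14, 1, 4, 3, 6, 13, 8, 9, 10, 11, 12, 2, 5]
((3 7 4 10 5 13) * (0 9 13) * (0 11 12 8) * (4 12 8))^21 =(0 8 11 5 10 4 12 7 3 13 9)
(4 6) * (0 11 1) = (0 11 1)(4 6) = [11, 0, 2, 3, 6, 5, 4, 7, 8, 9, 10, 1]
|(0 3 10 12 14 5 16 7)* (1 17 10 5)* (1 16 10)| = |(0 3 5 10 12 14 16 7)(1 17)| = 8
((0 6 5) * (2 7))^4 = (7)(0 6 5)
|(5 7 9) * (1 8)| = 6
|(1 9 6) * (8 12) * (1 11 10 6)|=6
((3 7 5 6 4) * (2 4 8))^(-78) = (2 8 6 5 7 3 4)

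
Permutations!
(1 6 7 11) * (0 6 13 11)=(0 6 7)(1 13 11)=[6, 13, 2, 3, 4, 5, 7, 0, 8, 9, 10, 1, 12, 11]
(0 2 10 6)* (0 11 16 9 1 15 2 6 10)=(0 6 11 16 9 1 15 2)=[6, 15, 0, 3, 4, 5, 11, 7, 8, 1, 10, 16, 12, 13, 14, 2, 9]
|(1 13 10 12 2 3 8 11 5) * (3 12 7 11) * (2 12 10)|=|(1 13 2 10 7 11 5)(3 8)|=14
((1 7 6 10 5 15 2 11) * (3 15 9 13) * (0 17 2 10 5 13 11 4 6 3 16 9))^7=((0 17 2 4 6 5)(1 7 3 15 10 13 16 9 11))^7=(0 17 2 4 6 5)(1 9 13 15 7 11 16 10 3)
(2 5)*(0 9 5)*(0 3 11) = (0 9 5 2 3 11) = [9, 1, 3, 11, 4, 2, 6, 7, 8, 5, 10, 0]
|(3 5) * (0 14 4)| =6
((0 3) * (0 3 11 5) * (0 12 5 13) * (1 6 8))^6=(13)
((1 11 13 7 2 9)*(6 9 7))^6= ((1 11 13 6 9)(2 7))^6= (1 11 13 6 9)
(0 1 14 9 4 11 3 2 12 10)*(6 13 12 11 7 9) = (0 1 14 6 13 12 10)(2 11 3)(4 7 9) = [1, 14, 11, 2, 7, 5, 13, 9, 8, 4, 0, 3, 10, 12, 6]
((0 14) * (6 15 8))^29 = ((0 14)(6 15 8))^29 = (0 14)(6 8 15)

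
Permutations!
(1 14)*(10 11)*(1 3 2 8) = [0, 14, 8, 2, 4, 5, 6, 7, 1, 9, 11, 10, 12, 13, 3] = (1 14 3 2 8)(10 11)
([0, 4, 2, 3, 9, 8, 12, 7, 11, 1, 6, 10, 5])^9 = [0, 1, 2, 3, 4, 10, 8, 7, 6, 9, 5, 12, 11]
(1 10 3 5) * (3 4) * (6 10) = [0, 6, 2, 5, 3, 1, 10, 7, 8, 9, 4] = (1 6 10 4 3 5)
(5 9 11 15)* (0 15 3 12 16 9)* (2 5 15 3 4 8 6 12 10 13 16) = [3, 1, 5, 10, 8, 0, 12, 7, 6, 11, 13, 4, 2, 16, 14, 15, 9] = (0 3 10 13 16 9 11 4 8 6 12 2 5)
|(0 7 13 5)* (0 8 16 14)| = 7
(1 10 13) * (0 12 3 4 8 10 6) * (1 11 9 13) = [12, 6, 2, 4, 8, 5, 0, 7, 10, 13, 1, 9, 3, 11] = (0 12 3 4 8 10 1 6)(9 13 11)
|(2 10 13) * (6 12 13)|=|(2 10 6 12 13)|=5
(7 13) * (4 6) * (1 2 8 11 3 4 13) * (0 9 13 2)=(0 9 13 7 1)(2 8 11 3 4 6)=[9, 0, 8, 4, 6, 5, 2, 1, 11, 13, 10, 3, 12, 7]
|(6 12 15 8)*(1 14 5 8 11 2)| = |(1 14 5 8 6 12 15 11 2)| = 9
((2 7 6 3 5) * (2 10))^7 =(2 7 6 3 5 10)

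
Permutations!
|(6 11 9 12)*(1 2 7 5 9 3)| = 9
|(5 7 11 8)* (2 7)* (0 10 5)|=7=|(0 10 5 2 7 11 8)|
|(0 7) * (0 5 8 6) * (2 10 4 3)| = 20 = |(0 7 5 8 6)(2 10 4 3)|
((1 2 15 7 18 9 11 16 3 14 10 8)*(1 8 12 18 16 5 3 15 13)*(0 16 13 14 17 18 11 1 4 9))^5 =(0 4 10 17 7 2 5 16 9 12 18 13 14 3 15 1 11)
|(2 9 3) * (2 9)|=|(3 9)|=2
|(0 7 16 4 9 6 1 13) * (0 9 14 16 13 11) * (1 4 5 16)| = 18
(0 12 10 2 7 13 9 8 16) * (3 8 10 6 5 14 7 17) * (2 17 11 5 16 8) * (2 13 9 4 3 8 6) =(0 12 2 11 5 14 7 9 10 17 8 6 16)(3 13 4) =[12, 1, 11, 13, 3, 14, 16, 9, 6, 10, 17, 5, 2, 4, 7, 15, 0, 8]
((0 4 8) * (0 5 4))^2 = (4 5 8)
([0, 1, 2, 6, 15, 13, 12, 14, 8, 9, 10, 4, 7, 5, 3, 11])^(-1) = [0, 1, 2, 14, 11, 13, 3, 12, 8, 9, 10, 15, 6, 5, 7, 4]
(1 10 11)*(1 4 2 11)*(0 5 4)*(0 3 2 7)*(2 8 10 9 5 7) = (0 7)(1 9 5 4 2 11 3 8 10) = [7, 9, 11, 8, 2, 4, 6, 0, 10, 5, 1, 3]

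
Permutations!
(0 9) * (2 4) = (0 9)(2 4) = [9, 1, 4, 3, 2, 5, 6, 7, 8, 0]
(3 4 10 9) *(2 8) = (2 8)(3 4 10 9) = [0, 1, 8, 4, 10, 5, 6, 7, 2, 3, 9]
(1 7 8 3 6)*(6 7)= (1 6)(3 7 8)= [0, 6, 2, 7, 4, 5, 1, 8, 3]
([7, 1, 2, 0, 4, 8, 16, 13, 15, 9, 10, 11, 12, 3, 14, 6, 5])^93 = [7, 1, 2, 0, 4, 6, 8, 13, 16, 9, 10, 11, 12, 3, 14, 5, 15]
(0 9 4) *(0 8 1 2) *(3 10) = (0 9 4 8 1 2)(3 10) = [9, 2, 0, 10, 8, 5, 6, 7, 1, 4, 3]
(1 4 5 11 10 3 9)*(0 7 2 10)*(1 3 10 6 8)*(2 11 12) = (0 7 11)(1 4 5 12 2 6 8)(3 9) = [7, 4, 6, 9, 5, 12, 8, 11, 1, 3, 10, 0, 2]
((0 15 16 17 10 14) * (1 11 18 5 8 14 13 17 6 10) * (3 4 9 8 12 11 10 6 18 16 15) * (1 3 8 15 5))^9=((0 8 14)(1 10 13 17 3 4 9 15 5 12 11 16 18))^9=(1 12 4 10 11 9 13 16 15 17 18 5 3)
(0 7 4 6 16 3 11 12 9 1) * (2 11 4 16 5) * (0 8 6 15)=(0 7 16 3 4 15)(1 8 6 5 2 11 12 9)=[7, 8, 11, 4, 15, 2, 5, 16, 6, 1, 10, 12, 9, 13, 14, 0, 3]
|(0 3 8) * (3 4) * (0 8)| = |(8)(0 4 3)| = 3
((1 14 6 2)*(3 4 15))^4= (3 4 15)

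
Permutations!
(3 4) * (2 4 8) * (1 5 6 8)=[0, 5, 4, 1, 3, 6, 8, 7, 2]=(1 5 6 8 2 4 3)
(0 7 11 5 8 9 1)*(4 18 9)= (0 7 11 5 8 4 18 9 1)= [7, 0, 2, 3, 18, 8, 6, 11, 4, 1, 10, 5, 12, 13, 14, 15, 16, 17, 9]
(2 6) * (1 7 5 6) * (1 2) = (1 7 5 6) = [0, 7, 2, 3, 4, 6, 1, 5]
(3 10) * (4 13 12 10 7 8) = (3 7 8 4 13 12 10) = [0, 1, 2, 7, 13, 5, 6, 8, 4, 9, 3, 11, 10, 12]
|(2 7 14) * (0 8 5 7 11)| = |(0 8 5 7 14 2 11)| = 7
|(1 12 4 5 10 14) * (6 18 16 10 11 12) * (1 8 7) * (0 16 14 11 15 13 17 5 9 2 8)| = 28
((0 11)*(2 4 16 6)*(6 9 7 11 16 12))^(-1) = ((0 16 9 7 11)(2 4 12 6))^(-1) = (0 11 7 9 16)(2 6 12 4)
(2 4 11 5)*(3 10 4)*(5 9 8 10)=(2 3 5)(4 11 9 8 10)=[0, 1, 3, 5, 11, 2, 6, 7, 10, 8, 4, 9]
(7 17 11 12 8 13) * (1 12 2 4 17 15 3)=(1 12 8 13 7 15 3)(2 4 17 11)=[0, 12, 4, 1, 17, 5, 6, 15, 13, 9, 10, 2, 8, 7, 14, 3, 16, 11]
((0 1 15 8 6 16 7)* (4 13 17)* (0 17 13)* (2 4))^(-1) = (0 4 2 17 7 16 6 8 15 1)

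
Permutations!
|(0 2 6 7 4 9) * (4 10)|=|(0 2 6 7 10 4 9)|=7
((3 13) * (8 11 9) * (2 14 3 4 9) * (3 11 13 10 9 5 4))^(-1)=((2 14 11)(3 10 9 8 13)(4 5))^(-1)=(2 11 14)(3 13 8 9 10)(4 5)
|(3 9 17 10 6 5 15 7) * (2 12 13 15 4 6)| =9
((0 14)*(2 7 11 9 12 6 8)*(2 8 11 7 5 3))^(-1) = ((0 14)(2 5 3)(6 11 9 12))^(-1) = (0 14)(2 3 5)(6 12 9 11)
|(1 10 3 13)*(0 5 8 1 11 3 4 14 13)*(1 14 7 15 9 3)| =|(0 5 8 14 13 11 1 10 4 7 15 9 3)| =13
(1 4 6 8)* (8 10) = (1 4 6 10 8) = [0, 4, 2, 3, 6, 5, 10, 7, 1, 9, 8]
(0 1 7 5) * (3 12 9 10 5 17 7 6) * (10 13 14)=(0 1 6 3 12 9 13 14 10 5)(7 17)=[1, 6, 2, 12, 4, 0, 3, 17, 8, 13, 5, 11, 9, 14, 10, 15, 16, 7]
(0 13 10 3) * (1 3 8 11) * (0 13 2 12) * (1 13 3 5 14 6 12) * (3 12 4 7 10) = (0 2 1 5 14 6 4 7 10 8 11 13 3 12) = [2, 5, 1, 12, 7, 14, 4, 10, 11, 9, 8, 13, 0, 3, 6]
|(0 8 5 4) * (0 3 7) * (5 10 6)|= 8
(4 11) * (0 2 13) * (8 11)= (0 2 13)(4 8 11)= [2, 1, 13, 3, 8, 5, 6, 7, 11, 9, 10, 4, 12, 0]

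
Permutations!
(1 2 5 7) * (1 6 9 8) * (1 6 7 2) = (2 5)(6 9 8) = [0, 1, 5, 3, 4, 2, 9, 7, 6, 8]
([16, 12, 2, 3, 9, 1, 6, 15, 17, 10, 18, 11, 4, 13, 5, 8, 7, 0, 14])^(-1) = (0 17 8 15 7 16)(1 5 14 18 10 9 4 12)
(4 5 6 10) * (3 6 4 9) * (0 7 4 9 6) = [7, 1, 2, 0, 5, 9, 10, 4, 8, 3, 6] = (0 7 4 5 9 3)(6 10)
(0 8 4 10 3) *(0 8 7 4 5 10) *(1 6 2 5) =(0 7 4)(1 6 2 5 10 3 8) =[7, 6, 5, 8, 0, 10, 2, 4, 1, 9, 3]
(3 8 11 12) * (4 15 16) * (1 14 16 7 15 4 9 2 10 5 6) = (1 14 16 9 2 10 5 6)(3 8 11 12)(7 15) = [0, 14, 10, 8, 4, 6, 1, 15, 11, 2, 5, 12, 3, 13, 16, 7, 9]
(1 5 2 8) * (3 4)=(1 5 2 8)(3 4)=[0, 5, 8, 4, 3, 2, 6, 7, 1]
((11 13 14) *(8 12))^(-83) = (8 12)(11 13 14)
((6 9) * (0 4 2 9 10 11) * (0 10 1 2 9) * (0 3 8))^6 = (11)(0 3 1 9)(2 6 4 8) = ((0 4 9 6 1 2 3 8)(10 11))^6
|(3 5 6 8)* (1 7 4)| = |(1 7 4)(3 5 6 8)| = 12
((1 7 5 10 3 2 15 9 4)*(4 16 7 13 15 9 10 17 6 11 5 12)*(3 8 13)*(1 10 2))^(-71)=(1 3)(2 15 13 8 10 4 12 7 16 9)(5 17 6 11)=((1 3)(2 9 16 7 12 4 10 8 13 15)(5 17 6 11))^(-71)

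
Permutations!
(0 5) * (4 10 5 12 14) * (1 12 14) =(0 14 4 10 5)(1 12) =[14, 12, 2, 3, 10, 0, 6, 7, 8, 9, 5, 11, 1, 13, 4]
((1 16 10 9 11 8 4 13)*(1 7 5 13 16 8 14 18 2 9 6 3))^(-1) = (1 3 6 10 16 4 8)(2 18 14 11 9)(5 7 13)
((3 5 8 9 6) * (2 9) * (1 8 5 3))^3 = ((1 8 2 9 6))^3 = (1 9 8 6 2)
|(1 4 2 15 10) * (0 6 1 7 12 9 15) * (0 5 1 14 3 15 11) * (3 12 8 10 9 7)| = 44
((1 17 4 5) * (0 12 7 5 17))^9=(0 1 5 7 12)(4 17)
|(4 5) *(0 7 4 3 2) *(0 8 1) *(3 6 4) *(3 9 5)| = 10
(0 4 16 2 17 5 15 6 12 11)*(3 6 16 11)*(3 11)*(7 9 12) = (0 4 3 6 7 9 12 11)(2 17 5 15 16) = [4, 1, 17, 6, 3, 15, 7, 9, 8, 12, 10, 0, 11, 13, 14, 16, 2, 5]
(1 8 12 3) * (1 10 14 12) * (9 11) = (1 8)(3 10 14 12)(9 11) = [0, 8, 2, 10, 4, 5, 6, 7, 1, 11, 14, 9, 3, 13, 12]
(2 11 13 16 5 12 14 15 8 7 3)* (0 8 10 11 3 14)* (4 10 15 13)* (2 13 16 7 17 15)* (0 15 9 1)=[8, 0, 3, 13, 10, 12, 6, 14, 17, 1, 11, 4, 15, 7, 16, 2, 5, 9]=(0 8 17 9 1)(2 3 13 7 14 16 5 12 15)(4 10 11)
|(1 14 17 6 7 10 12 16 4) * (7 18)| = |(1 14 17 6 18 7 10 12 16 4)| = 10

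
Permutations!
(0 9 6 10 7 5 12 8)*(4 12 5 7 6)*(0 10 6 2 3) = (0 9 4 12 8 10 2 3) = [9, 1, 3, 0, 12, 5, 6, 7, 10, 4, 2, 11, 8]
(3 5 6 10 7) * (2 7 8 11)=(2 7 3 5 6 10 8 11)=[0, 1, 7, 5, 4, 6, 10, 3, 11, 9, 8, 2]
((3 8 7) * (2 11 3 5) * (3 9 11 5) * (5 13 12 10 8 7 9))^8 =(13)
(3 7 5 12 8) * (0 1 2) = (0 1 2)(3 7 5 12 8) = [1, 2, 0, 7, 4, 12, 6, 5, 3, 9, 10, 11, 8]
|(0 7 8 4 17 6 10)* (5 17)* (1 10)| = 9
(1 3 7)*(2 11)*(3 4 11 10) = (1 4 11 2 10 3 7) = [0, 4, 10, 7, 11, 5, 6, 1, 8, 9, 3, 2]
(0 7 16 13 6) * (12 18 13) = (0 7 16 12 18 13 6) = [7, 1, 2, 3, 4, 5, 0, 16, 8, 9, 10, 11, 18, 6, 14, 15, 12, 17, 13]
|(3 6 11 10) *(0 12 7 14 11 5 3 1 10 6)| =|(0 12 7 14 11 6 5 3)(1 10)| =8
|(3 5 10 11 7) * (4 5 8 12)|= |(3 8 12 4 5 10 11 7)|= 8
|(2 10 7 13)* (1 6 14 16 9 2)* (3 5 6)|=11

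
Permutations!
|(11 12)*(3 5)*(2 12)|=|(2 12 11)(3 5)|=6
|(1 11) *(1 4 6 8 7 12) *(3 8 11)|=15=|(1 3 8 7 12)(4 6 11)|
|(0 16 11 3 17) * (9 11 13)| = |(0 16 13 9 11 3 17)| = 7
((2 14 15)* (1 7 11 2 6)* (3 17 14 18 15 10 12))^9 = (1 11 18 6 7 2 15)(3 12 10 14 17)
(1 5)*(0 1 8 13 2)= [1, 5, 0, 3, 4, 8, 6, 7, 13, 9, 10, 11, 12, 2]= (0 1 5 8 13 2)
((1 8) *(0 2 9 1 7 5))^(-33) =((0 2 9 1 8 7 5))^(-33) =(0 9 8 5 2 1 7)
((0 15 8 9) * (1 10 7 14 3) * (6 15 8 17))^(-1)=(0 9 8)(1 3 14 7 10)(6 17 15)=((0 8 9)(1 10 7 14 3)(6 15 17))^(-1)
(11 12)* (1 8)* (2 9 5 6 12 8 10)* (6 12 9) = (1 10 2 6 9 5 12 11 8) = [0, 10, 6, 3, 4, 12, 9, 7, 1, 5, 2, 8, 11]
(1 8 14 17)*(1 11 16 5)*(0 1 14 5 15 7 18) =(0 1 8 5 14 17 11 16 15 7 18) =[1, 8, 2, 3, 4, 14, 6, 18, 5, 9, 10, 16, 12, 13, 17, 7, 15, 11, 0]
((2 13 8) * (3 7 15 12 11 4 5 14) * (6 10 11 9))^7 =((2 13 8)(3 7 15 12 9 6 10 11 4 5 14))^7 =(2 13 8)(3 11 12 14 10 15 5 6 7 4 9)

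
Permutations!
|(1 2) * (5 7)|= 2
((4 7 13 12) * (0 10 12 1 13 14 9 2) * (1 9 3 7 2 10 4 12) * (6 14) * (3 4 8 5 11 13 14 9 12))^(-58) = ((0 8 5 11 13 12 3 7 6 9 10 1 14 4 2))^(-58) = (0 5 13 3 6 10 14 2 8 11 12 7 9 1 4)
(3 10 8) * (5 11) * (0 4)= [4, 1, 2, 10, 0, 11, 6, 7, 3, 9, 8, 5]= (0 4)(3 10 8)(5 11)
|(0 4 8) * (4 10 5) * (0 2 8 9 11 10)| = 10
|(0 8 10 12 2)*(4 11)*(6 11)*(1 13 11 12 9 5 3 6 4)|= |(0 8 10 9 5 3 6 12 2)(1 13 11)|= 9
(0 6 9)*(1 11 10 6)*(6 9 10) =[1, 11, 2, 3, 4, 5, 10, 7, 8, 0, 9, 6] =(0 1 11 6 10 9)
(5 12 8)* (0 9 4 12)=(0 9 4 12 8 5)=[9, 1, 2, 3, 12, 0, 6, 7, 5, 4, 10, 11, 8]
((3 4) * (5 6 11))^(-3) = (11)(3 4) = ((3 4)(5 6 11))^(-3)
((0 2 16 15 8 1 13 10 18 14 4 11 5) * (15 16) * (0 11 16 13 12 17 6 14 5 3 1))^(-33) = ((0 2 15 8)(1 12 17 6 14 4 16 13 10 18 5 11 3))^(-33) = (0 8 15 2)(1 16 3 4 11 14 5 6 18 17 10 12 13)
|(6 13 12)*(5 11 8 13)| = |(5 11 8 13 12 6)| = 6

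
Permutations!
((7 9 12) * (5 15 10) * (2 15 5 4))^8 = (15)(7 12 9)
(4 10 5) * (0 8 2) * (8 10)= (0 10 5 4 8 2)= [10, 1, 0, 3, 8, 4, 6, 7, 2, 9, 5]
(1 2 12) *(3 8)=(1 2 12)(3 8)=[0, 2, 12, 8, 4, 5, 6, 7, 3, 9, 10, 11, 1]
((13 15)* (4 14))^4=((4 14)(13 15))^4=(15)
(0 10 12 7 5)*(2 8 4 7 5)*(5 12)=(12)(0 10 5)(2 8 4 7)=[10, 1, 8, 3, 7, 0, 6, 2, 4, 9, 5, 11, 12]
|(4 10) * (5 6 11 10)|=|(4 5 6 11 10)|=5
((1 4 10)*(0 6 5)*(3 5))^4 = ((0 6 3 5)(1 4 10))^4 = (1 4 10)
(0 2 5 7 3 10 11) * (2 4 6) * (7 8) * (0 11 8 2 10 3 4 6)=[6, 1, 5, 3, 0, 2, 10, 4, 7, 9, 8, 11]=(11)(0 6 10 8 7 4)(2 5)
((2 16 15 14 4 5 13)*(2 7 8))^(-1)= (2 8 7 13 5 4 14 15 16)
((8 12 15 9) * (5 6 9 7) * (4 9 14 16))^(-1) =((4 9 8 12 15 7 5 6 14 16))^(-1) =(4 16 14 6 5 7 15 12 8 9)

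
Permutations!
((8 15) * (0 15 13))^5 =((0 15 8 13))^5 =(0 15 8 13)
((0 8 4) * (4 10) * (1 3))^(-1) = ((0 8 10 4)(1 3))^(-1) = (0 4 10 8)(1 3)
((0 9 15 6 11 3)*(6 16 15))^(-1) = (0 3 11 6 9)(15 16)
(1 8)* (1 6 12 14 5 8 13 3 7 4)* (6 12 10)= (1 13 3 7 4)(5 8 12 14)(6 10)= [0, 13, 2, 7, 1, 8, 10, 4, 12, 9, 6, 11, 14, 3, 5]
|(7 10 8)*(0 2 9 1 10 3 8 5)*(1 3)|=9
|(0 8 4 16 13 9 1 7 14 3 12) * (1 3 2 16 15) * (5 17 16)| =|(0 8 4 15 1 7 14 2 5 17 16 13 9 3 12)| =15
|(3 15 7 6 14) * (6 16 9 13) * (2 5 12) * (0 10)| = |(0 10)(2 5 12)(3 15 7 16 9 13 6 14)| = 24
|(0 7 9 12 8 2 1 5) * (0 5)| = 7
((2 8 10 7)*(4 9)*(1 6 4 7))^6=(1 8 7 4)(2 9 6 10)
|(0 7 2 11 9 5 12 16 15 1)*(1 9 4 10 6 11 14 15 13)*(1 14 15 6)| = 15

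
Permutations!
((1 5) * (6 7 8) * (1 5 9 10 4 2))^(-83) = ((1 9 10 4 2)(6 7 8))^(-83) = (1 10 2 9 4)(6 7 8)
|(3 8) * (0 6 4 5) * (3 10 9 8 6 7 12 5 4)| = 12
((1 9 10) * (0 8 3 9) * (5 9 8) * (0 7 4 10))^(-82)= ((0 5 9)(1 7 4 10)(3 8))^(-82)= (0 9 5)(1 4)(7 10)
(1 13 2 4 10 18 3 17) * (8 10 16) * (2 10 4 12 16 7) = [0, 13, 12, 17, 7, 5, 6, 2, 4, 9, 18, 11, 16, 10, 14, 15, 8, 1, 3] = (1 13 10 18 3 17)(2 12 16 8 4 7)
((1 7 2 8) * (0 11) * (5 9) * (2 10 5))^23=(0 11)(1 10 9 8 7 5 2)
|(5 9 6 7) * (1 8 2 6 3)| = |(1 8 2 6 7 5 9 3)| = 8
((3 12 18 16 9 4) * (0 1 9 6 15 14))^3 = (0 4 18 15 1 3 16 14 9 12 6)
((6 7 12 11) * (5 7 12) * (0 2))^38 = (6 11 12)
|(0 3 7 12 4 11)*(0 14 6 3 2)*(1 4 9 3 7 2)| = |(0 1 4 11 14 6 7 12 9 3 2)| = 11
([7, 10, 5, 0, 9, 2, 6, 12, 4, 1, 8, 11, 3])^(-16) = [0, 9, 2, 3, 8, 5, 6, 7, 10, 4, 1, 11, 12]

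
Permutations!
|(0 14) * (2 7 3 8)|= 4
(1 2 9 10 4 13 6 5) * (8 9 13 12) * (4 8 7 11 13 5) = (1 2 5)(4 12 7 11 13 6)(8 9 10) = [0, 2, 5, 3, 12, 1, 4, 11, 9, 10, 8, 13, 7, 6]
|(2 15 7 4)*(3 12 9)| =12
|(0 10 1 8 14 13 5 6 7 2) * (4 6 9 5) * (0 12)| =22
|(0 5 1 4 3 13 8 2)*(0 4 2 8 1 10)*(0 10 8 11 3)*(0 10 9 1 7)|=35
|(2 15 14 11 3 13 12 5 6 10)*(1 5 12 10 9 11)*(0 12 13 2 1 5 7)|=24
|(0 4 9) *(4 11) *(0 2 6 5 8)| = |(0 11 4 9 2 6 5 8)| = 8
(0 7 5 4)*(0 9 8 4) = [7, 1, 2, 3, 9, 0, 6, 5, 4, 8] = (0 7 5)(4 9 8)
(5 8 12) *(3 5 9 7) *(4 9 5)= [0, 1, 2, 4, 9, 8, 6, 3, 12, 7, 10, 11, 5]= (3 4 9 7)(5 8 12)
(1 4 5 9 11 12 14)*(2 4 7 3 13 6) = (1 7 3 13 6 2 4 5 9 11 12 14) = [0, 7, 4, 13, 5, 9, 2, 3, 8, 11, 10, 12, 14, 6, 1]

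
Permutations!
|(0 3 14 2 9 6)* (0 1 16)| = 8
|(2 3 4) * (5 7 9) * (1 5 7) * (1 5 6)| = 6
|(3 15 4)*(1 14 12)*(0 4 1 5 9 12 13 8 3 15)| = |(0 4 15 1 14 13 8 3)(5 9 12)| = 24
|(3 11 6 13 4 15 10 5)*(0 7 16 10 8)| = |(0 7 16 10 5 3 11 6 13 4 15 8)| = 12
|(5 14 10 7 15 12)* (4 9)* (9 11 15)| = 9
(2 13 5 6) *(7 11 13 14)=[0, 1, 14, 3, 4, 6, 2, 11, 8, 9, 10, 13, 12, 5, 7]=(2 14 7 11 13 5 6)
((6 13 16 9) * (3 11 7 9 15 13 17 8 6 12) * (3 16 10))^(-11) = ((3 11 7 9 12 16 15 13 10)(6 17 8))^(-11) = (3 13 16 9 11 10 15 12 7)(6 17 8)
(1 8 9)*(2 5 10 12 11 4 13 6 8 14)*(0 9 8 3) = [9, 14, 5, 0, 13, 10, 3, 7, 8, 1, 12, 4, 11, 6, 2] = (0 9 1 14 2 5 10 12 11 4 13 6 3)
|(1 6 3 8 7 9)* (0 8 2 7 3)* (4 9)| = |(0 8 3 2 7 4 9 1 6)| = 9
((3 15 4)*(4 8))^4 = ((3 15 8 4))^4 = (15)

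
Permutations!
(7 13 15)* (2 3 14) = (2 3 14)(7 13 15) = [0, 1, 3, 14, 4, 5, 6, 13, 8, 9, 10, 11, 12, 15, 2, 7]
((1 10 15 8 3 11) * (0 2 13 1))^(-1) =(0 11 3 8 15 10 1 13 2)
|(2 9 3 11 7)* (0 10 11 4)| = 8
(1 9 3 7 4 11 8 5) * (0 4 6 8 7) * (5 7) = [4, 9, 2, 0, 11, 1, 8, 6, 7, 3, 10, 5] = (0 4 11 5 1 9 3)(6 8 7)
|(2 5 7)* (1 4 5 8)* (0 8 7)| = 10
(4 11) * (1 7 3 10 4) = [0, 7, 2, 10, 11, 5, 6, 3, 8, 9, 4, 1] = (1 7 3 10 4 11)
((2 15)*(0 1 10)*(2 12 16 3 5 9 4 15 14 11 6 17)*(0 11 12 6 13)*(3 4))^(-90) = ((0 1 10 11 13)(2 14 12 16 4 15 6 17)(3 5 9))^(-90) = (2 6 4 12)(14 17 15 16)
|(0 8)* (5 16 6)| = |(0 8)(5 16 6)| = 6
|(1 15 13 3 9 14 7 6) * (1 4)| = 9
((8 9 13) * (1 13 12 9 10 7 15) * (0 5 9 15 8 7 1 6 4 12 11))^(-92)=((0 5 9 11)(1 13 7 8 10)(4 12 15 6))^(-92)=(15)(1 8 13 10 7)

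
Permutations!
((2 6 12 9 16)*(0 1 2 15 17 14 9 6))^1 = (0 1 2)(6 12)(9 16 15 17 14)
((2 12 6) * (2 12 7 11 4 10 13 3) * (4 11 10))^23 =((2 7 10 13 3)(6 12))^23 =(2 13 7 3 10)(6 12)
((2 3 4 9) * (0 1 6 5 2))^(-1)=((0 1 6 5 2 3 4 9))^(-1)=(0 9 4 3 2 5 6 1)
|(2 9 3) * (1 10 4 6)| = 12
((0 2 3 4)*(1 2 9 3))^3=((0 9 3 4)(1 2))^3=(0 4 3 9)(1 2)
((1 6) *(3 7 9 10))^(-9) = ((1 6)(3 7 9 10))^(-9) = (1 6)(3 10 9 7)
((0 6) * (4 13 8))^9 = (13)(0 6)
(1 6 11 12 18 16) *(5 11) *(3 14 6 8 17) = [0, 8, 2, 14, 4, 11, 5, 7, 17, 9, 10, 12, 18, 13, 6, 15, 1, 3, 16] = (1 8 17 3 14 6 5 11 12 18 16)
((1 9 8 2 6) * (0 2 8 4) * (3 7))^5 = (0 4 9 1 6 2)(3 7)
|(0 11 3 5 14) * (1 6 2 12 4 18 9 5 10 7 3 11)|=30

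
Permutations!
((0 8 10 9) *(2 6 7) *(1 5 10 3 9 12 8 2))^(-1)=((0 2 6 7 1 5 10 12 8 3 9))^(-1)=(0 9 3 8 12 10 5 1 7 6 2)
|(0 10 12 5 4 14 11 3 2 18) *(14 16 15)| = 12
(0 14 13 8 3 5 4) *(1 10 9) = (0 14 13 8 3 5 4)(1 10 9) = [14, 10, 2, 5, 0, 4, 6, 7, 3, 1, 9, 11, 12, 8, 13]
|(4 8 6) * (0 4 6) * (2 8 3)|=5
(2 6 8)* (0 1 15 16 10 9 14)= (0 1 15 16 10 9 14)(2 6 8)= [1, 15, 6, 3, 4, 5, 8, 7, 2, 14, 9, 11, 12, 13, 0, 16, 10]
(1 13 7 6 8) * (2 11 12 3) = (1 13 7 6 8)(2 11 12 3) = [0, 13, 11, 2, 4, 5, 8, 6, 1, 9, 10, 12, 3, 7]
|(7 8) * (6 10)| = |(6 10)(7 8)| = 2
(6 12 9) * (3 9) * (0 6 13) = (0 6 12 3 9 13) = [6, 1, 2, 9, 4, 5, 12, 7, 8, 13, 10, 11, 3, 0]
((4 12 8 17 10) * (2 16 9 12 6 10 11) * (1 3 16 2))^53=((1 3 16 9 12 8 17 11)(4 6 10))^53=(1 8 16 11 12 3 17 9)(4 10 6)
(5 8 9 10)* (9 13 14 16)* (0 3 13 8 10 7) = (0 3 13 14 16 9 7)(5 10) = [3, 1, 2, 13, 4, 10, 6, 0, 8, 7, 5, 11, 12, 14, 16, 15, 9]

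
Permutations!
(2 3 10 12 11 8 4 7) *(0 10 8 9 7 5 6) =[10, 1, 3, 8, 5, 6, 0, 2, 4, 7, 12, 9, 11] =(0 10 12 11 9 7 2 3 8 4 5 6)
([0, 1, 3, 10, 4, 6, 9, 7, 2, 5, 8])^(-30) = (2 10)(3 8)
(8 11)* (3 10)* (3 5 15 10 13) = (3 13)(5 15 10)(8 11) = [0, 1, 2, 13, 4, 15, 6, 7, 11, 9, 5, 8, 12, 3, 14, 10]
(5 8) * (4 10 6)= (4 10 6)(5 8)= [0, 1, 2, 3, 10, 8, 4, 7, 5, 9, 6]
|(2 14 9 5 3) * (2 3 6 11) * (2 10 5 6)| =7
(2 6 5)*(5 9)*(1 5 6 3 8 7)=(1 5 2 3 8 7)(6 9)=[0, 5, 3, 8, 4, 2, 9, 1, 7, 6]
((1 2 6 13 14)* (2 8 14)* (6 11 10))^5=(1 14 8)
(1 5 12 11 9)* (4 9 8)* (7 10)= (1 5 12 11 8 4 9)(7 10)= [0, 5, 2, 3, 9, 12, 6, 10, 4, 1, 7, 8, 11]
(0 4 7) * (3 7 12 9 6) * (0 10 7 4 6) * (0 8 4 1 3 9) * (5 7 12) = (0 6 9 8 4 5 7 10 12)(1 3) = [6, 3, 2, 1, 5, 7, 9, 10, 4, 8, 12, 11, 0]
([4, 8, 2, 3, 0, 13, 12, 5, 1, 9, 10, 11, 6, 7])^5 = (0 4)(1 8)(5 7 13)(6 12)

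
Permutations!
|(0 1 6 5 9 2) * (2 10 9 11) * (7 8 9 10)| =|(0 1 6 5 11 2)(7 8 9)| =6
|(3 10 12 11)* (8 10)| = 5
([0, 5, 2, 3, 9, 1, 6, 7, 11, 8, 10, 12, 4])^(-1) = (1 5)(4 12 11 8 9)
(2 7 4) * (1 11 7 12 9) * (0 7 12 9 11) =(0 7 4 2 9 1)(11 12) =[7, 0, 9, 3, 2, 5, 6, 4, 8, 1, 10, 12, 11]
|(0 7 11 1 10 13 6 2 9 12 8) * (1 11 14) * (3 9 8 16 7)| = 13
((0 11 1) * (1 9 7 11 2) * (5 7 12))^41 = ((0 2 1)(5 7 11 9 12))^41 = (0 1 2)(5 7 11 9 12)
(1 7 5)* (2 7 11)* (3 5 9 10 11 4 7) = [0, 4, 3, 5, 7, 1, 6, 9, 8, 10, 11, 2] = (1 4 7 9 10 11 2 3 5)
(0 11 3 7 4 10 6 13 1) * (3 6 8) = (0 11 6 13 1)(3 7 4 10 8) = [11, 0, 2, 7, 10, 5, 13, 4, 3, 9, 8, 6, 12, 1]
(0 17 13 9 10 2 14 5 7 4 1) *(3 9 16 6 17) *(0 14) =(0 3 9 10 2)(1 14 5 7 4)(6 17 13 16) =[3, 14, 0, 9, 1, 7, 17, 4, 8, 10, 2, 11, 12, 16, 5, 15, 6, 13]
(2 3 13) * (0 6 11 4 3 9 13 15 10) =(0 6 11 4 3 15 10)(2 9 13) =[6, 1, 9, 15, 3, 5, 11, 7, 8, 13, 0, 4, 12, 2, 14, 10]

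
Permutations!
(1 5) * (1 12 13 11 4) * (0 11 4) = (0 11)(1 5 12 13 4) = [11, 5, 2, 3, 1, 12, 6, 7, 8, 9, 10, 0, 13, 4]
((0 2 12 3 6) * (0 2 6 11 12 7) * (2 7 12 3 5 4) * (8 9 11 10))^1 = ((0 6 7)(2 12 5 4)(3 10 8 9 11))^1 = (0 6 7)(2 12 5 4)(3 10 8 9 11)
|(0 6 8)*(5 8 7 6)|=6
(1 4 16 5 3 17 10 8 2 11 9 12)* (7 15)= (1 4 16 5 3 17 10 8 2 11 9 12)(7 15)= [0, 4, 11, 17, 16, 3, 6, 15, 2, 12, 8, 9, 1, 13, 14, 7, 5, 10]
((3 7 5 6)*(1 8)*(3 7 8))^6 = (8)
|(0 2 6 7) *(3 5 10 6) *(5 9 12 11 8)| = |(0 2 3 9 12 11 8 5 10 6 7)| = 11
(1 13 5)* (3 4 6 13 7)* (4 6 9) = (1 7 3 6 13 5)(4 9) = [0, 7, 2, 6, 9, 1, 13, 3, 8, 4, 10, 11, 12, 5]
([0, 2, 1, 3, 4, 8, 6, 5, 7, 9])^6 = (9)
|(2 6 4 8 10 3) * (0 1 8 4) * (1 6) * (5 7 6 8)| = |(0 8 10 3 2 1 5 7 6)| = 9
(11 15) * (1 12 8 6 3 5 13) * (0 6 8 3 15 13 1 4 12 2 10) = [6, 2, 10, 5, 12, 1, 15, 7, 8, 9, 0, 13, 3, 4, 14, 11] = (0 6 15 11 13 4 12 3 5 1 2 10)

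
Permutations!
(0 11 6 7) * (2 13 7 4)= (0 11 6 4 2 13 7)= [11, 1, 13, 3, 2, 5, 4, 0, 8, 9, 10, 6, 12, 7]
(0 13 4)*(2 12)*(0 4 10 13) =(2 12)(10 13) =[0, 1, 12, 3, 4, 5, 6, 7, 8, 9, 13, 11, 2, 10]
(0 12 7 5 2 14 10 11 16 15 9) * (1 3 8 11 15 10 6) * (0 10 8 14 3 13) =(0 12 7 5 2 3 14 6 1 13)(8 11 16)(9 10 15) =[12, 13, 3, 14, 4, 2, 1, 5, 11, 10, 15, 16, 7, 0, 6, 9, 8]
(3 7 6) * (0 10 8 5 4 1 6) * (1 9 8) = (0 10 1 6 3 7)(4 9 8 5) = [10, 6, 2, 7, 9, 4, 3, 0, 5, 8, 1]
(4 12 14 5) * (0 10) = (0 10)(4 12 14 5) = [10, 1, 2, 3, 12, 4, 6, 7, 8, 9, 0, 11, 14, 13, 5]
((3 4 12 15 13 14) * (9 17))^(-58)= (17)(3 12 13)(4 15 14)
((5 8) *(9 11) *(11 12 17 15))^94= (9 11 15 17 12)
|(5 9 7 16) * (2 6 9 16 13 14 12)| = 14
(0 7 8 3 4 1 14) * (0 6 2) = [7, 14, 0, 4, 1, 5, 2, 8, 3, 9, 10, 11, 12, 13, 6] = (0 7 8 3 4 1 14 6 2)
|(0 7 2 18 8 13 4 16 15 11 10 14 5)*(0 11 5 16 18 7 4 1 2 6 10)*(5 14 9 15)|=16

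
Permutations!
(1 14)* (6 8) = (1 14)(6 8) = [0, 14, 2, 3, 4, 5, 8, 7, 6, 9, 10, 11, 12, 13, 1]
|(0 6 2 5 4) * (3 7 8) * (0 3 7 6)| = 10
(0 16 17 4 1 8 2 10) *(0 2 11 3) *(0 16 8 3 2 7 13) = [8, 3, 10, 16, 1, 5, 6, 13, 11, 9, 7, 2, 12, 0, 14, 15, 17, 4] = (0 8 11 2 10 7 13)(1 3 16 17 4)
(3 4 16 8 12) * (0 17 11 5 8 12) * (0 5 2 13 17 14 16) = (0 14 16 12 3 4)(2 13 17 11)(5 8) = [14, 1, 13, 4, 0, 8, 6, 7, 5, 9, 10, 2, 3, 17, 16, 15, 12, 11]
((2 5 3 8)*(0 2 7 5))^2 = ((0 2)(3 8 7 5))^2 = (3 7)(5 8)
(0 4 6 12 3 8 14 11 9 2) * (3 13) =[4, 1, 0, 8, 6, 5, 12, 7, 14, 2, 10, 9, 13, 3, 11] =(0 4 6 12 13 3 8 14 11 9 2)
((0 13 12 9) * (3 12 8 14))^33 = (0 12 14 13 9 3 8)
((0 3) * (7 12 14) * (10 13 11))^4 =(7 12 14)(10 13 11)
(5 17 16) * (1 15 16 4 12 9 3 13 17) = [0, 15, 2, 13, 12, 1, 6, 7, 8, 3, 10, 11, 9, 17, 14, 16, 5, 4] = (1 15 16 5)(3 13 17 4 12 9)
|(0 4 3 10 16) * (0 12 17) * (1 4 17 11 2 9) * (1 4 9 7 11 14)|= 24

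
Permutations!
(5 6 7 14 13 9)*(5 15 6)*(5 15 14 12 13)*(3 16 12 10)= (3 16 12 13 9 14 5 15 6 7 10)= [0, 1, 2, 16, 4, 15, 7, 10, 8, 14, 3, 11, 13, 9, 5, 6, 12]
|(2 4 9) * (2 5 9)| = |(2 4)(5 9)| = 2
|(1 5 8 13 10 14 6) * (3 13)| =|(1 5 8 3 13 10 14 6)| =8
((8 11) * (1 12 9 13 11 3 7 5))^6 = ((1 12 9 13 11 8 3 7 5))^6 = (1 3 13)(5 8 9)(7 11 12)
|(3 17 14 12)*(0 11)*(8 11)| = 12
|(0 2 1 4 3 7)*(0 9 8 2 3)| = 8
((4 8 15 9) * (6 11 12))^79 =(4 9 15 8)(6 11 12)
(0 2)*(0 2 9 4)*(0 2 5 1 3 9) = [0, 3, 5, 9, 2, 1, 6, 7, 8, 4] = (1 3 9 4 2 5)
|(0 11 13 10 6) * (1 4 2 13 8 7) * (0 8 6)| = |(0 11 6 8 7 1 4 2 13 10)| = 10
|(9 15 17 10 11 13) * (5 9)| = |(5 9 15 17 10 11 13)| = 7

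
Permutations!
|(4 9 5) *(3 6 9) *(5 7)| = 6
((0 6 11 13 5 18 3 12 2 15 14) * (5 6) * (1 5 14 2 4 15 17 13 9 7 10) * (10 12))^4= (1 10 3 18 5)(2 11 4 13 7)(6 12 17 9 15)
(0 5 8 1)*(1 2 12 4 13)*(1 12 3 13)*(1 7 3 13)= (0 5 8 2 13 12 4 7 3 1)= [5, 0, 13, 1, 7, 8, 6, 3, 2, 9, 10, 11, 4, 12]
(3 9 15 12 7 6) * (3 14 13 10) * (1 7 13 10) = (1 7 6 14 10 3 9 15 12 13) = [0, 7, 2, 9, 4, 5, 14, 6, 8, 15, 3, 11, 13, 1, 10, 12]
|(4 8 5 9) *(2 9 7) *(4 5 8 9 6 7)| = |(2 6 7)(4 9 5)| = 3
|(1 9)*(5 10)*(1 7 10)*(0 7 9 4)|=|(0 7 10 5 1 4)|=6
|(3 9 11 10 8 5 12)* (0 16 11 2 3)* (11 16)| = |(16)(0 11 10 8 5 12)(2 3 9)| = 6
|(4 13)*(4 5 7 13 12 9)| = |(4 12 9)(5 7 13)| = 3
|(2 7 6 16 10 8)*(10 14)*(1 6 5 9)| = 10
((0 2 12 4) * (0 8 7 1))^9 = ((0 2 12 4 8 7 1))^9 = (0 12 8 1 2 4 7)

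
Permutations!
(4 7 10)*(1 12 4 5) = (1 12 4 7 10 5) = [0, 12, 2, 3, 7, 1, 6, 10, 8, 9, 5, 11, 4]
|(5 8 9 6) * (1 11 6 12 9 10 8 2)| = 10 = |(1 11 6 5 2)(8 10)(9 12)|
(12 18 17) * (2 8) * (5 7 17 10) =(2 8)(5 7 17 12 18 10) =[0, 1, 8, 3, 4, 7, 6, 17, 2, 9, 5, 11, 18, 13, 14, 15, 16, 12, 10]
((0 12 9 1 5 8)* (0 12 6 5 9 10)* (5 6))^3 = (0 12 5 10 8)(1 9)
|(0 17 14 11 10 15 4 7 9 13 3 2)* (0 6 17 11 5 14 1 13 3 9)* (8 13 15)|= |(0 11 10 8 13 9 3 2 6 17 1 15 4 7)(5 14)|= 14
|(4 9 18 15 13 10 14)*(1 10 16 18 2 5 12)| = 8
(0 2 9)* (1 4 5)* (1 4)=(0 2 9)(4 5)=[2, 1, 9, 3, 5, 4, 6, 7, 8, 0]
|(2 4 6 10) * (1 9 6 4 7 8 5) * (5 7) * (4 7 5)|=9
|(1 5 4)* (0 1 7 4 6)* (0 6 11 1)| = |(1 5 11)(4 7)| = 6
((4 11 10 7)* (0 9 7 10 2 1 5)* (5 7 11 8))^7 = ((0 9 11 2 1 7 4 8 5))^7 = (0 8 7 2 9 5 4 1 11)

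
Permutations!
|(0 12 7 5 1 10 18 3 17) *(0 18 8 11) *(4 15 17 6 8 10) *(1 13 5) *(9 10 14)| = |(0 12 7 1 4 15 17 18 3 6 8 11)(5 13)(9 10 14)| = 12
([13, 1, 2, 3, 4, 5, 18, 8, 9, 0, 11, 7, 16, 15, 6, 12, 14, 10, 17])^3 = (0 12 6 10 8 13 16 18 11 9 15 14 17 7)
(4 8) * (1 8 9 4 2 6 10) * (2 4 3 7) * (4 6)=[0, 8, 4, 7, 9, 5, 10, 2, 6, 3, 1]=(1 8 6 10)(2 4 9 3 7)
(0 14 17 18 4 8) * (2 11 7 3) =(0 14 17 18 4 8)(2 11 7 3) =[14, 1, 11, 2, 8, 5, 6, 3, 0, 9, 10, 7, 12, 13, 17, 15, 16, 18, 4]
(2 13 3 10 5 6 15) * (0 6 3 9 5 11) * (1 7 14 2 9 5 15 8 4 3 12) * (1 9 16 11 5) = (0 6 8 4 3 10 5 12 9 15 16 11)(1 7 14 2 13) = [6, 7, 13, 10, 3, 12, 8, 14, 4, 15, 5, 0, 9, 1, 2, 16, 11]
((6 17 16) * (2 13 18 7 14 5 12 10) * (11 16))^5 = ((2 13 18 7 14 5 12 10)(6 17 11 16))^5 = (2 5 18 10 14 13 12 7)(6 17 11 16)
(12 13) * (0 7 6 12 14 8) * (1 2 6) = (0 7 1 2 6 12 13 14 8) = [7, 2, 6, 3, 4, 5, 12, 1, 0, 9, 10, 11, 13, 14, 8]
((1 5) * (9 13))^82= (13)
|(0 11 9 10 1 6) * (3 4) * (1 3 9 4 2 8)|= 10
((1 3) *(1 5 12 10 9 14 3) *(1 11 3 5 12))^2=((1 11 3 12 10 9 14 5))^2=(1 3 10 14)(5 11 12 9)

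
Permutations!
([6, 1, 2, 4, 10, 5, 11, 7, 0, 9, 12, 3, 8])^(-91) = [10, 1, 2, 0, 6, 5, 12, 7, 4, 9, 11, 8, 3]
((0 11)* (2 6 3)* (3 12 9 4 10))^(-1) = (0 11)(2 3 10 4 9 12 6)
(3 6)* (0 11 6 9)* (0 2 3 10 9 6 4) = (0 11 4)(2 3 6 10 9) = [11, 1, 3, 6, 0, 5, 10, 7, 8, 2, 9, 4]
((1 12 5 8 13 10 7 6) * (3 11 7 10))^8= (1 6 7 11 3 13 8 5 12)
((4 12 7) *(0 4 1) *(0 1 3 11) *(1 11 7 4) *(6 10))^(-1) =(0 11 1)(3 7)(4 12)(6 10)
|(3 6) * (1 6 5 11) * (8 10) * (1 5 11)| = |(1 6 3 11 5)(8 10)| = 10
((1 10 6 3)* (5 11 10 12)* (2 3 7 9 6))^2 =(1 5 10 3 12 11 2)(6 9 7)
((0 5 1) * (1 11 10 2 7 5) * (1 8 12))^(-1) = (0 1 12 8)(2 10 11 5 7)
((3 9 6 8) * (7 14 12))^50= (3 6)(7 12 14)(8 9)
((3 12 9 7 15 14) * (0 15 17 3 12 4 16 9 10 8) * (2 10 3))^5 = (0 4 2 14 9 8 3 17 15 16 10 12 7)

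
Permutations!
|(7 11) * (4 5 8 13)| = 4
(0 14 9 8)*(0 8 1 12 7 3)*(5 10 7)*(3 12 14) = (0 3)(1 14 9)(5 10 7 12) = [3, 14, 2, 0, 4, 10, 6, 12, 8, 1, 7, 11, 5, 13, 9]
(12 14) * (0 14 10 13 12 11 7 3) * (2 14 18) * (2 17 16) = (0 18 17 16 2 14 11 7 3)(10 13 12) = [18, 1, 14, 0, 4, 5, 6, 3, 8, 9, 13, 7, 10, 12, 11, 15, 2, 16, 17]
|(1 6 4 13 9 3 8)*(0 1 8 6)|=10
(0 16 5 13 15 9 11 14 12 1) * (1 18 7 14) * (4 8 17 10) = (0 16 5 13 15 9 11 1)(4 8 17 10)(7 14 12 18) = [16, 0, 2, 3, 8, 13, 6, 14, 17, 11, 4, 1, 18, 15, 12, 9, 5, 10, 7]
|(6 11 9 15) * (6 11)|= 3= |(9 15 11)|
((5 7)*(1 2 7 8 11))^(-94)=(1 7 8)(2 5 11)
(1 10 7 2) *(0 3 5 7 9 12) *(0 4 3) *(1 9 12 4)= (1 10 12)(2 9 4 3 5 7)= [0, 10, 9, 5, 3, 7, 6, 2, 8, 4, 12, 11, 1]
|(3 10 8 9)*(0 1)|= 4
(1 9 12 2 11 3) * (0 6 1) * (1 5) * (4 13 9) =(0 6 5 1 4 13 9 12 2 11 3) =[6, 4, 11, 0, 13, 1, 5, 7, 8, 12, 10, 3, 2, 9]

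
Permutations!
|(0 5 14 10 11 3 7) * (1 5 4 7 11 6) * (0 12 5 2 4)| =|(1 2 4 7 12 5 14 10 6)(3 11)| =18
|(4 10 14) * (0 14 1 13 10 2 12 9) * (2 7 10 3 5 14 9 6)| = 24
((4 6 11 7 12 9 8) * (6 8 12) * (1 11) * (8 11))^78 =(12)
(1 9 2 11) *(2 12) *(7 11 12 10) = (1 9 10 7 11)(2 12) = [0, 9, 12, 3, 4, 5, 6, 11, 8, 10, 7, 1, 2]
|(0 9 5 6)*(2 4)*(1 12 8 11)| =|(0 9 5 6)(1 12 8 11)(2 4)| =4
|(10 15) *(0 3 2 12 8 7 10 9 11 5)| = |(0 3 2 12 8 7 10 15 9 11 5)| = 11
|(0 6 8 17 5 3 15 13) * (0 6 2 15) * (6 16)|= |(0 2 15 13 16 6 8 17 5 3)|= 10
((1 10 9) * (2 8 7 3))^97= (1 10 9)(2 8 7 3)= ((1 10 9)(2 8 7 3))^97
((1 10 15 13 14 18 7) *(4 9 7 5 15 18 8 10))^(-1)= (1 7 9 4)(5 18 10 8 14 13 15)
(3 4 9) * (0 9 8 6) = (0 9 3 4 8 6) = [9, 1, 2, 4, 8, 5, 0, 7, 6, 3]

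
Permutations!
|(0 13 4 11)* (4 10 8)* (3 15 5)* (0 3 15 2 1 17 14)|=|(0 13 10 8 4 11 3 2 1 17 14)(5 15)|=22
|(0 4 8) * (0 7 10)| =|(0 4 8 7 10)| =5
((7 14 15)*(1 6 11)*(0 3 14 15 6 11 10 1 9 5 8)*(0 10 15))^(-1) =((0 3 14 6 15 7)(1 11 9 5 8 10))^(-1) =(0 7 15 6 14 3)(1 10 8 5 9 11)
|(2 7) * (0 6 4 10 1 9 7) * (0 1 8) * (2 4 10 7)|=|(0 6 10 8)(1 9 2)(4 7)|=12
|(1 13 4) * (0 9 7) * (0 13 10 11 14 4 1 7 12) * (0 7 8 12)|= |(0 9)(1 10 11 14 4 8 12 7 13)|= 18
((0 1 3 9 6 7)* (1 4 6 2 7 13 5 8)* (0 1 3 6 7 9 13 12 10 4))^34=(1 4 12)(3 5)(6 7 10)(8 13)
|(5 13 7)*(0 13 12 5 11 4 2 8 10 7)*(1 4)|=14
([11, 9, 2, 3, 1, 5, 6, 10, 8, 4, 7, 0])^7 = (0 11)(1 9 4)(7 10)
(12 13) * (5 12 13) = (13)(5 12) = [0, 1, 2, 3, 4, 12, 6, 7, 8, 9, 10, 11, 5, 13]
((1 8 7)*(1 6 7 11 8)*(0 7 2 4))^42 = (11)(0 6 4 7 2)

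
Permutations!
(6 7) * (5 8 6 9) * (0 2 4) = (0 2 4)(5 8 6 7 9) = [2, 1, 4, 3, 0, 8, 7, 9, 6, 5]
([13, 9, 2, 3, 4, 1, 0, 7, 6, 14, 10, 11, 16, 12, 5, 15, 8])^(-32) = [8, 1, 2, 3, 4, 5, 16, 7, 12, 9, 10, 11, 0, 6, 14, 15, 13]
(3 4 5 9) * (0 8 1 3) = (0 8 1 3 4 5 9) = [8, 3, 2, 4, 5, 9, 6, 7, 1, 0]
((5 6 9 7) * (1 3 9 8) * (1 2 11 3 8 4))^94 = ((1 8 2 11 3 9 7 5 6 4))^94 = (1 3 6 2 7)(4 11 5 8 9)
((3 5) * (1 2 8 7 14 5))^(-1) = (1 3 5 14 7 8 2)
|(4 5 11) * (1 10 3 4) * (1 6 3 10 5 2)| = |(1 5 11 6 3 4 2)| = 7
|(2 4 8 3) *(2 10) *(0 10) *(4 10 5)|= 10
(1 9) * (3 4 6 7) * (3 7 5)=(1 9)(3 4 6 5)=[0, 9, 2, 4, 6, 3, 5, 7, 8, 1]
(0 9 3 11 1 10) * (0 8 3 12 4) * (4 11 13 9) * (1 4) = (0 1 10 8 3 13 9 12 11 4) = [1, 10, 2, 13, 0, 5, 6, 7, 3, 12, 8, 4, 11, 9]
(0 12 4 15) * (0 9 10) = (0 12 4 15 9 10) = [12, 1, 2, 3, 15, 5, 6, 7, 8, 10, 0, 11, 4, 13, 14, 9]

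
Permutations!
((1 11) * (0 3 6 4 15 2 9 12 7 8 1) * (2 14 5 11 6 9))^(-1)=((0 3 9 12 7 8 1 6 4 15 14 5 11))^(-1)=(0 11 5 14 15 4 6 1 8 7 12 9 3)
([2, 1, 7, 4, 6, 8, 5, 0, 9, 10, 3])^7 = (10)(0 2 7)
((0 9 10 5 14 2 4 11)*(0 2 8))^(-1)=(0 8 14 5 10 9)(2 11 4)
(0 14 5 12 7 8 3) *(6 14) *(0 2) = [6, 1, 0, 2, 4, 12, 14, 8, 3, 9, 10, 11, 7, 13, 5] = (0 6 14 5 12 7 8 3 2)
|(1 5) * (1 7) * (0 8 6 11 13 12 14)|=|(0 8 6 11 13 12 14)(1 5 7)|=21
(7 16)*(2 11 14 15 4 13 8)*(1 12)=[0, 12, 11, 3, 13, 5, 6, 16, 2, 9, 10, 14, 1, 8, 15, 4, 7]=(1 12)(2 11 14 15 4 13 8)(7 16)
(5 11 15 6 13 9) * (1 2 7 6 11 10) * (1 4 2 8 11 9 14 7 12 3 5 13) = (1 8 11 15 9 13 14 7 6)(2 12 3 5 10 4) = [0, 8, 12, 5, 2, 10, 1, 6, 11, 13, 4, 15, 3, 14, 7, 9]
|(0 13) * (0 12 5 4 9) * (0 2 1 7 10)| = 10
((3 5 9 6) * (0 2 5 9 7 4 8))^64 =((0 2 5 7 4 8)(3 9 6))^64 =(0 4 5)(2 8 7)(3 9 6)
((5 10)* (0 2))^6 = ((0 2)(5 10))^6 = (10)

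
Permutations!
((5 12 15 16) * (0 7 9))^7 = ((0 7 9)(5 12 15 16))^7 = (0 7 9)(5 16 15 12)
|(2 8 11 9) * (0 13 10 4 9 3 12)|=10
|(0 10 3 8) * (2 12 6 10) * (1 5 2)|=|(0 1 5 2 12 6 10 3 8)|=9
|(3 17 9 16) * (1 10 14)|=12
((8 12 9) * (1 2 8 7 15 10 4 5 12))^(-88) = (1 8 2)(4 9 10 12 15 5 7)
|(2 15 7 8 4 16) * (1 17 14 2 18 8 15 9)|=20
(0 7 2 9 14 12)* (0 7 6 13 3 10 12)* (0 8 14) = (0 6 13 3 10 12 7 2 9)(8 14) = [6, 1, 9, 10, 4, 5, 13, 2, 14, 0, 12, 11, 7, 3, 8]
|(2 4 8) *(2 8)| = 2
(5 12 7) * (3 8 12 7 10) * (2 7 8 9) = (2 7 5 8 12 10 3 9) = [0, 1, 7, 9, 4, 8, 6, 5, 12, 2, 3, 11, 10]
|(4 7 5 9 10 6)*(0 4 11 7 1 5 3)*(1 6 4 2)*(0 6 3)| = |(0 2 1 5 9 10 4 3 6 11 7)| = 11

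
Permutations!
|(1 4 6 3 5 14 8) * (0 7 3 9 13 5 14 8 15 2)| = 42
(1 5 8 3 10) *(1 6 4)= (1 5 8 3 10 6 4)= [0, 5, 2, 10, 1, 8, 4, 7, 3, 9, 6]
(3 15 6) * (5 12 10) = (3 15 6)(5 12 10) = [0, 1, 2, 15, 4, 12, 3, 7, 8, 9, 5, 11, 10, 13, 14, 6]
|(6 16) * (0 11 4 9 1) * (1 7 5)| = |(0 11 4 9 7 5 1)(6 16)| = 14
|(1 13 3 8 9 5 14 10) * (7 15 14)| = |(1 13 3 8 9 5 7 15 14 10)| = 10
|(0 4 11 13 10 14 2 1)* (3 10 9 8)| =11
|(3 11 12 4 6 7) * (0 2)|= |(0 2)(3 11 12 4 6 7)|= 6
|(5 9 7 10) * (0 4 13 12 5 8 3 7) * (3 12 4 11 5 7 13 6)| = 4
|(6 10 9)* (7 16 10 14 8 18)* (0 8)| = |(0 8 18 7 16 10 9 6 14)| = 9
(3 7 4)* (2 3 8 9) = [0, 1, 3, 7, 8, 5, 6, 4, 9, 2] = (2 3 7 4 8 9)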